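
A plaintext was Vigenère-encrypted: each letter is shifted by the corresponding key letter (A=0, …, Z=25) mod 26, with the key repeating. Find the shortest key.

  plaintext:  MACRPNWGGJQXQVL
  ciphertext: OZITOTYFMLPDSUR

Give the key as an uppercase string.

  i= 0: O-M =  2 → C
  i= 1: Z-A = 25 → Z
  i= 2: I-C =  6 → G
  i= 3: T-R =  2 → C
  i= 4: O-P = 25 → Z
  i= 5: T-N =  6 → G
  i= 6: Y-W =  2 → C
  i= 7: F-G = 25 → Z
  i= 8: M-G =  6 → G
  i= 9: L-J =  2 → C
  i=10: P-Q = 25 → Z
  i=11: D-X =  6 → G
  i=12: S-Q =  2 → C
  i=13: U-V = 25 → Z
  i=14: R-L =  6 → G
  shifts repeat with period 3: CZG

CZG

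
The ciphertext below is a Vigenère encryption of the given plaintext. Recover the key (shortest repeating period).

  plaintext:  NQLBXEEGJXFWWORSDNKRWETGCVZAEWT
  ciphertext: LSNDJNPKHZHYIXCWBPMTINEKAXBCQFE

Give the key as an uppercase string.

YCCCMJLE

  i= 0: L-N = 24 → Y
  i= 1: S-Q =  2 → C
  i= 2: N-L =  2 → C
  i= 3: D-B =  2 → C
  i= 4: J-X = 12 → M
  i= 5: N-E =  9 → J
  i= 6: P-E = 11 → L
  i= 7: K-G =  4 → E
  i= 8: H-J = 24 → Y
  i= 9: Z-X =  2 → C
  i=10: H-F =  2 → C
  i=11: Y-W =  2 → C
  i=12: I-W = 12 → M
  i=13: X-O =  9 → J
  i=14: C-R = 11 → L
  i=15: W-S =  4 → E
  i=16: B-D = 24 → Y
  i=17: P-N =  2 → C
  i=18: M-K =  2 → C
  i=19: T-R =  2 → C
  i=20: I-W = 12 → M
  i=21: N-E =  9 → J
  i=22: E-T = 11 → L
  i=23: K-G =  4 → E
  i=24: A-C = 24 → Y
  i=25: X-V =  2 → C
  i=26: B-Z =  2 → C
  i=27: C-A =  2 → C
  i=28: Q-E = 12 → M
  i=29: F-W =  9 → J
  i=30: E-T = 11 → L
  shifts repeat with period 8: YCCCMJLE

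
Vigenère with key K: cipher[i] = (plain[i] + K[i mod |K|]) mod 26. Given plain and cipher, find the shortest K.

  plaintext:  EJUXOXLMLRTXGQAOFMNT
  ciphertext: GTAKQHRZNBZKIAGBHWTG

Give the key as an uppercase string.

  i= 0: G-E =  2 → C
  i= 1: T-J = 10 → K
  i= 2: A-U =  6 → G
  i= 3: K-X = 13 → N
  i= 4: Q-O =  2 → C
  i= 5: H-X = 10 → K
  i= 6: R-L =  6 → G
  i= 7: Z-M = 13 → N
  i= 8: N-L =  2 → C
  i= 9: B-R = 10 → K
  i=10: Z-T =  6 → G
  i=11: K-X = 13 → N
  i=12: I-G =  2 → C
  i=13: A-Q = 10 → K
  i=14: G-A =  6 → G
  i=15: B-O = 13 → N
  i=16: H-F =  2 → C
  i=17: W-M = 10 → K
  i=18: T-N =  6 → G
  i=19: G-T = 13 → N
  shifts repeat with period 4: CKGN

CKGN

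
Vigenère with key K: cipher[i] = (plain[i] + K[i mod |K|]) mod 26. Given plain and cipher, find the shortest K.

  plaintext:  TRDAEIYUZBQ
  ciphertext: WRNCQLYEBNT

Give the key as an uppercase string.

DAKCM

  i= 0: W-T =  3 → D
  i= 1: R-R =  0 → A
  i= 2: N-D = 10 → K
  i= 3: C-A =  2 → C
  i= 4: Q-E = 12 → M
  i= 5: L-I =  3 → D
  i= 6: Y-Y =  0 → A
  i= 7: E-U = 10 → K
  i= 8: B-Z =  2 → C
  i= 9: N-B = 12 → M
  i=10: T-Q =  3 → D
  shifts repeat with period 5: DAKCM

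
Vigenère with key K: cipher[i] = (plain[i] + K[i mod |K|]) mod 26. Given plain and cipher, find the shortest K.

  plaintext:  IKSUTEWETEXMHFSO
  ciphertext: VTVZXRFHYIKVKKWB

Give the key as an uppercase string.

  i= 0: V-I = 13 → N
  i= 1: T-K =  9 → J
  i= 2: V-S =  3 → D
  i= 3: Z-U =  5 → F
  i= 4: X-T =  4 → E
  i= 5: R-E = 13 → N
  i= 6: F-W =  9 → J
  i= 7: H-E =  3 → D
  i= 8: Y-T =  5 → F
  i= 9: I-E =  4 → E
  i=10: K-X = 13 → N
  i=11: V-M =  9 → J
  i=12: K-H =  3 → D
  i=13: K-F =  5 → F
  i=14: W-S =  4 → E
  i=15: B-O = 13 → N
  shifts repeat with period 5: NJDFE

NJDFE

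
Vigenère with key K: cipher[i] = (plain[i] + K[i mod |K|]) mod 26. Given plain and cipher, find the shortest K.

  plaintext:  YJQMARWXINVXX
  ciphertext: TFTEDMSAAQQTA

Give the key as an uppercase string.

VWDSD

  i= 0: T-Y = 21 → V
  i= 1: F-J = 22 → W
  i= 2: T-Q =  3 → D
  i= 3: E-M = 18 → S
  i= 4: D-A =  3 → D
  i= 5: M-R = 21 → V
  i= 6: S-W = 22 → W
  i= 7: A-X =  3 → D
  i= 8: A-I = 18 → S
  i= 9: Q-N =  3 → D
  i=10: Q-V = 21 → V
  i=11: T-X = 22 → W
  i=12: A-X =  3 → D
  shifts repeat with period 5: VWDSD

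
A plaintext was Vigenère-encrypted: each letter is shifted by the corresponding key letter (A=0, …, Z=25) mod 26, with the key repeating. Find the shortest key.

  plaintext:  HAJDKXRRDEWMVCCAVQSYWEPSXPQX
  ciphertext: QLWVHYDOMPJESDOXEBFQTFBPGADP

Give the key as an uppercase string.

  i= 0: Q-H =  9 → J
  i= 1: L-A = 11 → L
  i= 2: W-J = 13 → N
  i= 3: V-D = 18 → S
  i= 4: H-K = 23 → X
  i= 5: Y-X =  1 → B
  i= 6: D-R = 12 → M
  i= 7: O-R = 23 → X
  i= 8: M-D =  9 → J
  i= 9: P-E = 11 → L
  i=10: J-W = 13 → N
  i=11: E-M = 18 → S
  i=12: S-V = 23 → X
  i=13: D-C =  1 → B
  i=14: O-C = 12 → M
  i=15: X-A = 23 → X
  i=16: E-V =  9 → J
  i=17: B-Q = 11 → L
  i=18: F-S = 13 → N
  i=19: Q-Y = 18 → S
  i=20: T-W = 23 → X
  i=21: F-E =  1 → B
  i=22: B-P = 12 → M
  i=23: P-S = 23 → X
  i=24: G-X =  9 → J
  i=25: A-P = 11 → L
  i=26: D-Q = 13 → N
  i=27: P-X = 18 → S
  shifts repeat with period 8: JLNSXBMX

JLNSXBMX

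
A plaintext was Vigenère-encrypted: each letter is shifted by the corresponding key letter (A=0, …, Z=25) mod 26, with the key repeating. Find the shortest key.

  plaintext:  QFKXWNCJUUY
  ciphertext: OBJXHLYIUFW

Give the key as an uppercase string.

  i= 0: O-Q = 24 → Y
  i= 1: B-F = 22 → W
  i= 2: J-K = 25 → Z
  i= 3: X-X =  0 → A
  i= 4: H-W = 11 → L
  i= 5: L-N = 24 → Y
  i= 6: Y-C = 22 → W
  i= 7: I-J = 25 → Z
  i= 8: U-U =  0 → A
  i= 9: F-U = 11 → L
  i=10: W-Y = 24 → Y
  shifts repeat with period 5: YWZAL

YWZAL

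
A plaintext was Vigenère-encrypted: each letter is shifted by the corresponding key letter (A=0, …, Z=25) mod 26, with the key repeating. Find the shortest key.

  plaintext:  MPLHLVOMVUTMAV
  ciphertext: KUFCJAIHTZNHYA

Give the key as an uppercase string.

  i= 0: K-M = 24 → Y
  i= 1: U-P =  5 → F
  i= 2: F-L = 20 → U
  i= 3: C-H = 21 → V
  i= 4: J-L = 24 → Y
  i= 5: A-V =  5 → F
  i= 6: I-O = 20 → U
  i= 7: H-M = 21 → V
  i= 8: T-V = 24 → Y
  i= 9: Z-U =  5 → F
  i=10: N-T = 20 → U
  i=11: H-M = 21 → V
  i=12: Y-A = 24 → Y
  i=13: A-V =  5 → F
  shifts repeat with period 4: YFUV

YFUV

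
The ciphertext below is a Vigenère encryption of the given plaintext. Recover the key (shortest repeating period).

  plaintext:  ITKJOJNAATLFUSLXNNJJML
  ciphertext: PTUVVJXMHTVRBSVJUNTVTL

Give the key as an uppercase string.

  i= 0: P-I =  7 → H
  i= 1: T-T =  0 → A
  i= 2: U-K = 10 → K
  i= 3: V-J = 12 → M
  i= 4: V-O =  7 → H
  i= 5: J-J =  0 → A
  i= 6: X-N = 10 → K
  i= 7: M-A = 12 → M
  i= 8: H-A =  7 → H
  i= 9: T-T =  0 → A
  i=10: V-L = 10 → K
  i=11: R-F = 12 → M
  i=12: B-U =  7 → H
  i=13: S-S =  0 → A
  i=14: V-L = 10 → K
  i=15: J-X = 12 → M
  i=16: U-N =  7 → H
  i=17: N-N =  0 → A
  i=18: T-J = 10 → K
  i=19: V-J = 12 → M
  i=20: T-M =  7 → H
  i=21: L-L =  0 → A
  shifts repeat with period 4: HAKM

HAKM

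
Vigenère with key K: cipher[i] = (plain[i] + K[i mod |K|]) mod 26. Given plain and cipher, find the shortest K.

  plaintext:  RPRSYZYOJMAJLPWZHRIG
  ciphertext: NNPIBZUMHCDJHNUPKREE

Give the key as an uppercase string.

WYYQDA

  i= 0: N-R = 22 → W
  i= 1: N-P = 24 → Y
  i= 2: P-R = 24 → Y
  i= 3: I-S = 16 → Q
  i= 4: B-Y =  3 → D
  i= 5: Z-Z =  0 → A
  i= 6: U-Y = 22 → W
  i= 7: M-O = 24 → Y
  i= 8: H-J = 24 → Y
  i= 9: C-M = 16 → Q
  i=10: D-A =  3 → D
  i=11: J-J =  0 → A
  i=12: H-L = 22 → W
  i=13: N-P = 24 → Y
  i=14: U-W = 24 → Y
  i=15: P-Z = 16 → Q
  i=16: K-H =  3 → D
  i=17: R-R =  0 → A
  i=18: E-I = 22 → W
  i=19: E-G = 24 → Y
  shifts repeat with period 6: WYYQDA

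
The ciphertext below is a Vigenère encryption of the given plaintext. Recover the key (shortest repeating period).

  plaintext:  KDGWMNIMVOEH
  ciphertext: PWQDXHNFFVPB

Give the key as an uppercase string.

FTKHLU

  i= 0: P-K =  5 → F
  i= 1: W-D = 19 → T
  i= 2: Q-G = 10 → K
  i= 3: D-W =  7 → H
  i= 4: X-M = 11 → L
  i= 5: H-N = 20 → U
  i= 6: N-I =  5 → F
  i= 7: F-M = 19 → T
  i= 8: F-V = 10 → K
  i= 9: V-O =  7 → H
  i=10: P-E = 11 → L
  i=11: B-H = 20 → U
  shifts repeat with period 6: FTKHLU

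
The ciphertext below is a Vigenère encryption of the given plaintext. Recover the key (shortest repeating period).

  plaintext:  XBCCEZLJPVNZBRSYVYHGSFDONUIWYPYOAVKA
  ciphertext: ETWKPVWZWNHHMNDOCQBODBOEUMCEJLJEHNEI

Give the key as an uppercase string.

HSUILWLQ

  i= 0: E-X =  7 → H
  i= 1: T-B = 18 → S
  i= 2: W-C = 20 → U
  i= 3: K-C =  8 → I
  i= 4: P-E = 11 → L
  i= 5: V-Z = 22 → W
  i= 6: W-L = 11 → L
  i= 7: Z-J = 16 → Q
  i= 8: W-P =  7 → H
  i= 9: N-V = 18 → S
  i=10: H-N = 20 → U
  i=11: H-Z =  8 → I
  i=12: M-B = 11 → L
  i=13: N-R = 22 → W
  i=14: D-S = 11 → L
  i=15: O-Y = 16 → Q
  i=16: C-V =  7 → H
  i=17: Q-Y = 18 → S
  i=18: B-H = 20 → U
  i=19: O-G =  8 → I
  i=20: D-S = 11 → L
  i=21: B-F = 22 → W
  i=22: O-D = 11 → L
  i=23: E-O = 16 → Q
  i=24: U-N =  7 → H
  i=25: M-U = 18 → S
  i=26: C-I = 20 → U
  i=27: E-W =  8 → I
  i=28: J-Y = 11 → L
  i=29: L-P = 22 → W
  i=30: J-Y = 11 → L
  i=31: E-O = 16 → Q
  i=32: H-A =  7 → H
  i=33: N-V = 18 → S
  i=34: E-K = 20 → U
  i=35: I-A =  8 → I
  shifts repeat with period 8: HSUILWLQ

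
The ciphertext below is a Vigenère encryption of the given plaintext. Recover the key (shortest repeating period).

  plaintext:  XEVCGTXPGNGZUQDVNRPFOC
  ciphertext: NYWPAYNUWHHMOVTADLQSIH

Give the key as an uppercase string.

  i= 0: N-X = 16 → Q
  i= 1: Y-E = 20 → U
  i= 2: W-V =  1 → B
  i= 3: P-C = 13 → N
  i= 4: A-G = 20 → U
  i= 5: Y-T =  5 → F
  i= 6: N-X = 16 → Q
  i= 7: U-P =  5 → F
  i= 8: W-G = 16 → Q
  i= 9: H-N = 20 → U
  i=10: H-G =  1 → B
  i=11: M-Z = 13 → N
  i=12: O-U = 20 → U
  i=13: V-Q =  5 → F
  i=14: T-D = 16 → Q
  i=15: A-V =  5 → F
  i=16: D-N = 16 → Q
  i=17: L-R = 20 → U
  i=18: Q-P =  1 → B
  i=19: S-F = 13 → N
  i=20: I-O = 20 → U
  i=21: H-C =  5 → F
  shifts repeat with period 8: QUBNUFQF

QUBNUFQF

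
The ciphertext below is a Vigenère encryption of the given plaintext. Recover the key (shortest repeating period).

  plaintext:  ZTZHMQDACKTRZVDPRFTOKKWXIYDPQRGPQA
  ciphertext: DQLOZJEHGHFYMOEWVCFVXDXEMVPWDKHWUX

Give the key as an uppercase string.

EXMHNTBH

  i= 0: D-Z =  4 → E
  i= 1: Q-T = 23 → X
  i= 2: L-Z = 12 → M
  i= 3: O-H =  7 → H
  i= 4: Z-M = 13 → N
  i= 5: J-Q = 19 → T
  i= 6: E-D =  1 → B
  i= 7: H-A =  7 → H
  i= 8: G-C =  4 → E
  i= 9: H-K = 23 → X
  i=10: F-T = 12 → M
  i=11: Y-R =  7 → H
  i=12: M-Z = 13 → N
  i=13: O-V = 19 → T
  i=14: E-D =  1 → B
  i=15: W-P =  7 → H
  i=16: V-R =  4 → E
  i=17: C-F = 23 → X
  i=18: F-T = 12 → M
  i=19: V-O =  7 → H
  i=20: X-K = 13 → N
  i=21: D-K = 19 → T
  i=22: X-W =  1 → B
  i=23: E-X =  7 → H
  i=24: M-I =  4 → E
  i=25: V-Y = 23 → X
  i=26: P-D = 12 → M
  i=27: W-P =  7 → H
  i=28: D-Q = 13 → N
  i=29: K-R = 19 → T
  i=30: H-G =  1 → B
  i=31: W-P =  7 → H
  i=32: U-Q =  4 → E
  i=33: X-A = 23 → X
  shifts repeat with period 8: EXMHNTBH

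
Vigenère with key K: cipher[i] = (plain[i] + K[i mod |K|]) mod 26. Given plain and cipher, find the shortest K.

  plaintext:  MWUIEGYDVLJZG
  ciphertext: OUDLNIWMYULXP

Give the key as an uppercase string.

  i= 0: O-M =  2 → C
  i= 1: U-W = 24 → Y
  i= 2: D-U =  9 → J
  i= 3: L-I =  3 → D
  i= 4: N-E =  9 → J
  i= 5: I-G =  2 → C
  i= 6: W-Y = 24 → Y
  i= 7: M-D =  9 → J
  i= 8: Y-V =  3 → D
  i= 9: U-L =  9 → J
  i=10: L-J =  2 → C
  i=11: X-Z = 24 → Y
  i=12: P-G =  9 → J
  shifts repeat with period 5: CYJDJ

CYJDJ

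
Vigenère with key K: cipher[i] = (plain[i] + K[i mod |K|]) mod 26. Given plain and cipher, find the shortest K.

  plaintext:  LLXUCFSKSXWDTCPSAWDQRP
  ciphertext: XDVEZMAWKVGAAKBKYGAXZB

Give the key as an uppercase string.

  i= 0: X-L = 12 → M
  i= 1: D-L = 18 → S
  i= 2: V-X = 24 → Y
  i= 3: E-U = 10 → K
  i= 4: Z-C = 23 → X
  i= 5: M-F =  7 → H
  i= 6: A-S =  8 → I
  i= 7: W-K = 12 → M
  i= 8: K-S = 18 → S
  i= 9: V-X = 24 → Y
  i=10: G-W = 10 → K
  i=11: A-D = 23 → X
  i=12: A-T =  7 → H
  i=13: K-C =  8 → I
  i=14: B-P = 12 → M
  i=15: K-S = 18 → S
  i=16: Y-A = 24 → Y
  i=17: G-W = 10 → K
  i=18: A-D = 23 → X
  i=19: X-Q =  7 → H
  i=20: Z-R =  8 → I
  i=21: B-P = 12 → M
  shifts repeat with period 7: MSYKXHI

MSYKXHI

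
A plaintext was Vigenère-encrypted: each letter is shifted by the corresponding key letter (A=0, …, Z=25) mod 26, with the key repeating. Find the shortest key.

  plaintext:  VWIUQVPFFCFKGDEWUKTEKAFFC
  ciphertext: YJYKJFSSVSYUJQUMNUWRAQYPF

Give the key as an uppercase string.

DNQQTK

  i= 0: Y-V =  3 → D
  i= 1: J-W = 13 → N
  i= 2: Y-I = 16 → Q
  i= 3: K-U = 16 → Q
  i= 4: J-Q = 19 → T
  i= 5: F-V = 10 → K
  i= 6: S-P =  3 → D
  i= 7: S-F = 13 → N
  i= 8: V-F = 16 → Q
  i= 9: S-C = 16 → Q
  i=10: Y-F = 19 → T
  i=11: U-K = 10 → K
  i=12: J-G =  3 → D
  i=13: Q-D = 13 → N
  i=14: U-E = 16 → Q
  i=15: M-W = 16 → Q
  i=16: N-U = 19 → T
  i=17: U-K = 10 → K
  i=18: W-T =  3 → D
  i=19: R-E = 13 → N
  i=20: A-K = 16 → Q
  i=21: Q-A = 16 → Q
  i=22: Y-F = 19 → T
  i=23: P-F = 10 → K
  i=24: F-C =  3 → D
  shifts repeat with period 6: DNQQTK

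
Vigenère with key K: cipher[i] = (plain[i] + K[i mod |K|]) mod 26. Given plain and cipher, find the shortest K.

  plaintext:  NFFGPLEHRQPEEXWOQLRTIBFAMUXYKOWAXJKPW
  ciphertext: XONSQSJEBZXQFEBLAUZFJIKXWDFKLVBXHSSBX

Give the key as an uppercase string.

  i= 0: X-N = 10 → K
  i= 1: O-F =  9 → J
  i= 2: N-F =  8 → I
  i= 3: S-G = 12 → M
  i= 4: Q-P =  1 → B
  i= 5: S-L =  7 → H
  i= 6: J-E =  5 → F
  i= 7: E-H = 23 → X
  i= 8: B-R = 10 → K
  i= 9: Z-Q =  9 → J
  i=10: X-P =  8 → I
  i=11: Q-E = 12 → M
  i=12: F-E =  1 → B
  i=13: E-X =  7 → H
  i=14: B-W =  5 → F
  i=15: L-O = 23 → X
  i=16: A-Q = 10 → K
  i=17: U-L =  9 → J
  i=18: Z-R =  8 → I
  i=19: F-T = 12 → M
  i=20: J-I =  1 → B
  i=21: I-B =  7 → H
  i=22: K-F =  5 → F
  i=23: X-A = 23 → X
  i=24: W-M = 10 → K
  i=25: D-U =  9 → J
  i=26: F-X =  8 → I
  i=27: K-Y = 12 → M
  i=28: L-K =  1 → B
  i=29: V-O =  7 → H
  i=30: B-W =  5 → F
  i=31: X-A = 23 → X
  i=32: H-X = 10 → K
  i=33: S-J =  9 → J
  i=34: S-K =  8 → I
  i=35: B-P = 12 → M
  i=36: X-W =  1 → B
  shifts repeat with period 8: KJIMBHFX

KJIMBHFX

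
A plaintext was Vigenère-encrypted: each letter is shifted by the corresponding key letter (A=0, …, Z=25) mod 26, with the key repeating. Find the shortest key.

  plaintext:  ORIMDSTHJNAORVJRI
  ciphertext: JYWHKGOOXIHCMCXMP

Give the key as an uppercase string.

VHO

  i= 0: J-O = 21 → V
  i= 1: Y-R =  7 → H
  i= 2: W-I = 14 → O
  i= 3: H-M = 21 → V
  i= 4: K-D =  7 → H
  i= 5: G-S = 14 → O
  i= 6: O-T = 21 → V
  i= 7: O-H =  7 → H
  i= 8: X-J = 14 → O
  i= 9: I-N = 21 → V
  i=10: H-A =  7 → H
  i=11: C-O = 14 → O
  i=12: M-R = 21 → V
  i=13: C-V =  7 → H
  i=14: X-J = 14 → O
  i=15: M-R = 21 → V
  i=16: P-I =  7 → H
  shifts repeat with period 3: VHO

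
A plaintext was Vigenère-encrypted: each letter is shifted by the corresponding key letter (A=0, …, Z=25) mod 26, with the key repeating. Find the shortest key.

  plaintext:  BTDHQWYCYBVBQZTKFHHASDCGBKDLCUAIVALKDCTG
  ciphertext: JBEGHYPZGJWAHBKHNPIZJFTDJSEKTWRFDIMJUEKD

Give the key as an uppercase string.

  i= 0: J-B =  8 → I
  i= 1: B-T =  8 → I
  i= 2: E-D =  1 → B
  i= 3: G-H = 25 → Z
  i= 4: H-Q = 17 → R
  i= 5: Y-W =  2 → C
  i= 6: P-Y = 17 → R
  i= 7: Z-C = 23 → X
  i= 8: G-Y =  8 → I
  i= 9: J-B =  8 → I
  i=10: W-V =  1 → B
  i=11: A-B = 25 → Z
  i=12: H-Q = 17 → R
  i=13: B-Z =  2 → C
  i=14: K-T = 17 → R
  i=15: H-K = 23 → X
  i=16: N-F =  8 → I
  i=17: P-H =  8 → I
  i=18: I-H =  1 → B
  i=19: Z-A = 25 → Z
  i=20: J-S = 17 → R
  i=21: F-D =  2 → C
  i=22: T-C = 17 → R
  i=23: D-G = 23 → X
  i=24: J-B =  8 → I
  i=25: S-K =  8 → I
  i=26: E-D =  1 → B
  i=27: K-L = 25 → Z
  i=28: T-C = 17 → R
  i=29: W-U =  2 → C
  i=30: R-A = 17 → R
  i=31: F-I = 23 → X
  i=32: D-V =  8 → I
  i=33: I-A =  8 → I
  i=34: M-L =  1 → B
  i=35: J-K = 25 → Z
  i=36: U-D = 17 → R
  i=37: E-C =  2 → C
  i=38: K-T = 17 → R
  i=39: D-G = 23 → X
  shifts repeat with period 8: IIBZRCRX

IIBZRCRX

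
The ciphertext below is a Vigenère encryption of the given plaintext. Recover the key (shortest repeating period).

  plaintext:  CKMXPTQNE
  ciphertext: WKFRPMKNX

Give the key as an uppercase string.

UAT

  i= 0: W-C = 20 → U
  i= 1: K-K =  0 → A
  i= 2: F-M = 19 → T
  i= 3: R-X = 20 → U
  i= 4: P-P =  0 → A
  i= 5: M-T = 19 → T
  i= 6: K-Q = 20 → U
  i= 7: N-N =  0 → A
  i= 8: X-E = 19 → T
  shifts repeat with period 3: UAT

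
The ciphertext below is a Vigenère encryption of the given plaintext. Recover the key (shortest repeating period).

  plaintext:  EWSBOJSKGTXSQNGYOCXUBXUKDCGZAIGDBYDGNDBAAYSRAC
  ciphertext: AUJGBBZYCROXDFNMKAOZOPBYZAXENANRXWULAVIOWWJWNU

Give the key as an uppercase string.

  i= 0: A-E = 22 → W
  i= 1: U-W = 24 → Y
  i= 2: J-S = 17 → R
  i= 3: G-B =  5 → F
  i= 4: B-O = 13 → N
  i= 5: B-J = 18 → S
  i= 6: Z-S =  7 → H
  i= 7: Y-K = 14 → O
  i= 8: C-G = 22 → W
  i= 9: R-T = 24 → Y
  i=10: O-X = 17 → R
  i=11: X-S =  5 → F
  i=12: D-Q = 13 → N
  i=13: F-N = 18 → S
  i=14: N-G =  7 → H
  i=15: M-Y = 14 → O
  i=16: K-O = 22 → W
  i=17: A-C = 24 → Y
  i=18: O-X = 17 → R
  i=19: Z-U =  5 → F
  i=20: O-B = 13 → N
  i=21: P-X = 18 → S
  i=22: B-U =  7 → H
  i=23: Y-K = 14 → O
  i=24: Z-D = 22 → W
  i=25: A-C = 24 → Y
  i=26: X-G = 17 → R
  i=27: E-Z =  5 → F
  i=28: N-A = 13 → N
  i=29: A-I = 18 → S
  i=30: N-G =  7 → H
  i=31: R-D = 14 → O
  i=32: X-B = 22 → W
  i=33: W-Y = 24 → Y
  i=34: U-D = 17 → R
  i=35: L-G =  5 → F
  i=36: A-N = 13 → N
  i=37: V-D = 18 → S
  i=38: I-B =  7 → H
  i=39: O-A = 14 → O
  i=40: W-A = 22 → W
  i=41: W-Y = 24 → Y
  i=42: J-S = 17 → R
  i=43: W-R =  5 → F
  i=44: N-A = 13 → N
  i=45: U-C = 18 → S
  shifts repeat with period 8: WYRFNSHO

WYRFNSHO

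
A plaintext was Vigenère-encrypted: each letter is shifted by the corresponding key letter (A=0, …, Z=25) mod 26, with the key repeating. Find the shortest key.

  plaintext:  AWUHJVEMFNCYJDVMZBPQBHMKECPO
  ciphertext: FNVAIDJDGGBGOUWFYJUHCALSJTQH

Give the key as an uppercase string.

  i= 0: F-A =  5 → F
  i= 1: N-W = 17 → R
  i= 2: V-U =  1 → B
  i= 3: A-H = 19 → T
  i= 4: I-J = 25 → Z
  i= 5: D-V =  8 → I
  i= 6: J-E =  5 → F
  i= 7: D-M = 17 → R
  i= 8: G-F =  1 → B
  i= 9: G-N = 19 → T
  i=10: B-C = 25 → Z
  i=11: G-Y =  8 → I
  i=12: O-J =  5 → F
  i=13: U-D = 17 → R
  i=14: W-V =  1 → B
  i=15: F-M = 19 → T
  i=16: Y-Z = 25 → Z
  i=17: J-B =  8 → I
  i=18: U-P =  5 → F
  i=19: H-Q = 17 → R
  i=20: C-B =  1 → B
  i=21: A-H = 19 → T
  i=22: L-M = 25 → Z
  i=23: S-K =  8 → I
  i=24: J-E =  5 → F
  i=25: T-C = 17 → R
  i=26: Q-P =  1 → B
  i=27: H-O = 19 → T
  shifts repeat with period 6: FRBTZI

FRBTZI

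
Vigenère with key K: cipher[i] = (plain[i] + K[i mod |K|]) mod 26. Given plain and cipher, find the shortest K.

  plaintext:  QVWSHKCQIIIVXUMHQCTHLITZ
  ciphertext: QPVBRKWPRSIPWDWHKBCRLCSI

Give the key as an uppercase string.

AUZJK

  i= 0: Q-Q =  0 → A
  i= 1: P-V = 20 → U
  i= 2: V-W = 25 → Z
  i= 3: B-S =  9 → J
  i= 4: R-H = 10 → K
  i= 5: K-K =  0 → A
  i= 6: W-C = 20 → U
  i= 7: P-Q = 25 → Z
  i= 8: R-I =  9 → J
  i= 9: S-I = 10 → K
  i=10: I-I =  0 → A
  i=11: P-V = 20 → U
  i=12: W-X = 25 → Z
  i=13: D-U =  9 → J
  i=14: W-M = 10 → K
  i=15: H-H =  0 → A
  i=16: K-Q = 20 → U
  i=17: B-C = 25 → Z
  i=18: C-T =  9 → J
  i=19: R-H = 10 → K
  i=20: L-L =  0 → A
  i=21: C-I = 20 → U
  i=22: S-T = 25 → Z
  i=23: I-Z =  9 → J
  shifts repeat with period 5: AUZJK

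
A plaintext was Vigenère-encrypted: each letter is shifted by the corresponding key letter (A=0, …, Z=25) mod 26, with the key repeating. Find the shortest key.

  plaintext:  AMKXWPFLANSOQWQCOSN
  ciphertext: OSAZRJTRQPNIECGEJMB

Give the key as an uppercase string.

OGQCVU

  i= 0: O-A = 14 → O
  i= 1: S-M =  6 → G
  i= 2: A-K = 16 → Q
  i= 3: Z-X =  2 → C
  i= 4: R-W = 21 → V
  i= 5: J-P = 20 → U
  i= 6: T-F = 14 → O
  i= 7: R-L =  6 → G
  i= 8: Q-A = 16 → Q
  i= 9: P-N =  2 → C
  i=10: N-S = 21 → V
  i=11: I-O = 20 → U
  i=12: E-Q = 14 → O
  i=13: C-W =  6 → G
  i=14: G-Q = 16 → Q
  i=15: E-C =  2 → C
  i=16: J-O = 21 → V
  i=17: M-S = 20 → U
  i=18: B-N = 14 → O
  shifts repeat with period 6: OGQCVU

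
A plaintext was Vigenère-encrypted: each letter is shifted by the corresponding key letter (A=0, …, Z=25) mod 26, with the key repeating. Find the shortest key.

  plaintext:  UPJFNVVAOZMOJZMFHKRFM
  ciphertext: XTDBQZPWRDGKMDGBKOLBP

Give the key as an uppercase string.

DEUW

  i= 0: X-U =  3 → D
  i= 1: T-P =  4 → E
  i= 2: D-J = 20 → U
  i= 3: B-F = 22 → W
  i= 4: Q-N =  3 → D
  i= 5: Z-V =  4 → E
  i= 6: P-V = 20 → U
  i= 7: W-A = 22 → W
  i= 8: R-O =  3 → D
  i= 9: D-Z =  4 → E
  i=10: G-M = 20 → U
  i=11: K-O = 22 → W
  i=12: M-J =  3 → D
  i=13: D-Z =  4 → E
  i=14: G-M = 20 → U
  i=15: B-F = 22 → W
  i=16: K-H =  3 → D
  i=17: O-K =  4 → E
  i=18: L-R = 20 → U
  i=19: B-F = 22 → W
  i=20: P-M =  3 → D
  shifts repeat with period 4: DEUW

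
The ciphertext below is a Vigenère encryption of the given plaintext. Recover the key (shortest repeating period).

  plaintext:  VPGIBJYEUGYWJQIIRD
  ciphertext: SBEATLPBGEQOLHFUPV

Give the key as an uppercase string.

XMYSSCR

  i= 0: S-V = 23 → X
  i= 1: B-P = 12 → M
  i= 2: E-G = 24 → Y
  i= 3: A-I = 18 → S
  i= 4: T-B = 18 → S
  i= 5: L-J =  2 → C
  i= 6: P-Y = 17 → R
  i= 7: B-E = 23 → X
  i= 8: G-U = 12 → M
  i= 9: E-G = 24 → Y
  i=10: Q-Y = 18 → S
  i=11: O-W = 18 → S
  i=12: L-J =  2 → C
  i=13: H-Q = 17 → R
  i=14: F-I = 23 → X
  i=15: U-I = 12 → M
  i=16: P-R = 24 → Y
  i=17: V-D = 18 → S
  shifts repeat with period 7: XMYSSCR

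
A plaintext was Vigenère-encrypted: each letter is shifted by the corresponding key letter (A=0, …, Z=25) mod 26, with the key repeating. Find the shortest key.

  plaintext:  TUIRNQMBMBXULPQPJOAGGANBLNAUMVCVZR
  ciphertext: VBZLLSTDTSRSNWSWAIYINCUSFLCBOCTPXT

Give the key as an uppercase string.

  i= 0: V-T =  2 → C
  i= 1: B-U =  7 → H
  i= 2: Z-I = 17 → R
  i= 3: L-R = 20 → U
  i= 4: L-N = 24 → Y
  i= 5: S-Q =  2 → C
  i= 6: T-M =  7 → H
  i= 7: D-B =  2 → C
  i= 8: T-M =  7 → H
  i= 9: S-B = 17 → R
  i=10: R-X = 20 → U
  i=11: S-U = 24 → Y
  i=12: N-L =  2 → C
  i=13: W-P =  7 → H
  i=14: S-Q =  2 → C
  i=15: W-P =  7 → H
  i=16: A-J = 17 → R
  i=17: I-O = 20 → U
  i=18: Y-A = 24 → Y
  i=19: I-G =  2 → C
  i=20: N-G =  7 → H
  i=21: C-A =  2 → C
  i=22: U-N =  7 → H
  i=23: S-B = 17 → R
  i=24: F-L = 20 → U
  i=25: L-N = 24 → Y
  i=26: C-A =  2 → C
  i=27: B-U =  7 → H
  i=28: O-M =  2 → C
  i=29: C-V =  7 → H
  i=30: T-C = 17 → R
  i=31: P-V = 20 → U
  i=32: X-Z = 24 → Y
  i=33: T-R =  2 → C
  shifts repeat with period 7: CHRUYCH

CHRUYCH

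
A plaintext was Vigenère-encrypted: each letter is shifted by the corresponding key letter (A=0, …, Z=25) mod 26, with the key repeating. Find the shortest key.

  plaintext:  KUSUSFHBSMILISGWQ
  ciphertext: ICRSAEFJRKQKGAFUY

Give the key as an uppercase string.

  i= 0: I-K = 24 → Y
  i= 1: C-U =  8 → I
  i= 2: R-S = 25 → Z
  i= 3: S-U = 24 → Y
  i= 4: A-S =  8 → I
  i= 5: E-F = 25 → Z
  i= 6: F-H = 24 → Y
  i= 7: J-B =  8 → I
  i= 8: R-S = 25 → Z
  i= 9: K-M = 24 → Y
  i=10: Q-I =  8 → I
  i=11: K-L = 25 → Z
  i=12: G-I = 24 → Y
  i=13: A-S =  8 → I
  i=14: F-G = 25 → Z
  i=15: U-W = 24 → Y
  i=16: Y-Q =  8 → I
  shifts repeat with period 3: YIZ

YIZ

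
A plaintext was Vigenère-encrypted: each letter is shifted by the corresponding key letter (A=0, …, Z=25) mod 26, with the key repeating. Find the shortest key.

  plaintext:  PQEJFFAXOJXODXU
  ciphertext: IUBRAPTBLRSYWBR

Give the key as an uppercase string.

TEXIVK

  i= 0: I-P = 19 → T
  i= 1: U-Q =  4 → E
  i= 2: B-E = 23 → X
  i= 3: R-J =  8 → I
  i= 4: A-F = 21 → V
  i= 5: P-F = 10 → K
  i= 6: T-A = 19 → T
  i= 7: B-X =  4 → E
  i= 8: L-O = 23 → X
  i= 9: R-J =  8 → I
  i=10: S-X = 21 → V
  i=11: Y-O = 10 → K
  i=12: W-D = 19 → T
  i=13: B-X =  4 → E
  i=14: R-U = 23 → X
  shifts repeat with period 6: TEXIVK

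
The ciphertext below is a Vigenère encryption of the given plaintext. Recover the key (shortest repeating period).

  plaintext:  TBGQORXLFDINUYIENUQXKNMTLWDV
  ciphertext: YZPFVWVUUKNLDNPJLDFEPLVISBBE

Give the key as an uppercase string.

FYJPH

  i= 0: Y-T =  5 → F
  i= 1: Z-B = 24 → Y
  i= 2: P-G =  9 → J
  i= 3: F-Q = 15 → P
  i= 4: V-O =  7 → H
  i= 5: W-R =  5 → F
  i= 6: V-X = 24 → Y
  i= 7: U-L =  9 → J
  i= 8: U-F = 15 → P
  i= 9: K-D =  7 → H
  i=10: N-I =  5 → F
  i=11: L-N = 24 → Y
  i=12: D-U =  9 → J
  i=13: N-Y = 15 → P
  i=14: P-I =  7 → H
  i=15: J-E =  5 → F
  i=16: L-N = 24 → Y
  i=17: D-U =  9 → J
  i=18: F-Q = 15 → P
  i=19: E-X =  7 → H
  i=20: P-K =  5 → F
  i=21: L-N = 24 → Y
  i=22: V-M =  9 → J
  i=23: I-T = 15 → P
  i=24: S-L =  7 → H
  i=25: B-W =  5 → F
  i=26: B-D = 24 → Y
  i=27: E-V =  9 → J
  shifts repeat with period 5: FYJPH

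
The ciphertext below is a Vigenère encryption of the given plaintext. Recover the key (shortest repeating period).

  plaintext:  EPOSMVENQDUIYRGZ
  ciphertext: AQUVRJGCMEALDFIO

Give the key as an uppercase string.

  i= 0: A-E = 22 → W
  i= 1: Q-P =  1 → B
  i= 2: U-O =  6 → G
  i= 3: V-S =  3 → D
  i= 4: R-M =  5 → F
  i= 5: J-V = 14 → O
  i= 6: G-E =  2 → C
  i= 7: C-N = 15 → P
  i= 8: M-Q = 22 → W
  i= 9: E-D =  1 → B
  i=10: A-U =  6 → G
  i=11: L-I =  3 → D
  i=12: D-Y =  5 → F
  i=13: F-R = 14 → O
  i=14: I-G =  2 → C
  i=15: O-Z = 15 → P
  shifts repeat with period 8: WBGDFOCP

WBGDFOCP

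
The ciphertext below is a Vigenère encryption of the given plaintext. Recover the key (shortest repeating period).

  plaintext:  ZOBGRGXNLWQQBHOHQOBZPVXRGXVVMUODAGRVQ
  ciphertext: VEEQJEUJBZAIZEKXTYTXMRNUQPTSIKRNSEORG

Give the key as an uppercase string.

  i= 0: V-Z = 22 → W
  i= 1: E-O = 16 → Q
  i= 2: E-B =  3 → D
  i= 3: Q-G = 10 → K
  i= 4: J-R = 18 → S
  i= 5: E-G = 24 → Y
  i= 6: U-X = 23 → X
  i= 7: J-N = 22 → W
  i= 8: B-L = 16 → Q
  i= 9: Z-W =  3 → D
  i=10: A-Q = 10 → K
  i=11: I-Q = 18 → S
  i=12: Z-B = 24 → Y
  i=13: E-H = 23 → X
  i=14: K-O = 22 → W
  i=15: X-H = 16 → Q
  i=16: T-Q =  3 → D
  i=17: Y-O = 10 → K
  i=18: T-B = 18 → S
  i=19: X-Z = 24 → Y
  i=20: M-P = 23 → X
  i=21: R-V = 22 → W
  i=22: N-X = 16 → Q
  i=23: U-R =  3 → D
  i=24: Q-G = 10 → K
  i=25: P-X = 18 → S
  i=26: T-V = 24 → Y
  i=27: S-V = 23 → X
  i=28: I-M = 22 → W
  i=29: K-U = 16 → Q
  i=30: R-O =  3 → D
  i=31: N-D = 10 → K
  i=32: S-A = 18 → S
  i=33: E-G = 24 → Y
  i=34: O-R = 23 → X
  i=35: R-V = 22 → W
  i=36: G-Q = 16 → Q
  shifts repeat with period 7: WQDKSYX

WQDKSYX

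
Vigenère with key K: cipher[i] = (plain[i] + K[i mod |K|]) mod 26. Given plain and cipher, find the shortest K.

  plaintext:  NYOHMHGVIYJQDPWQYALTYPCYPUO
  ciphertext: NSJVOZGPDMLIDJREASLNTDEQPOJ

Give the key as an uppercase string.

AUVOCS

  i= 0: N-N =  0 → A
  i= 1: S-Y = 20 → U
  i= 2: J-O = 21 → V
  i= 3: V-H = 14 → O
  i= 4: O-M =  2 → C
  i= 5: Z-H = 18 → S
  i= 6: G-G =  0 → A
  i= 7: P-V = 20 → U
  i= 8: D-I = 21 → V
  i= 9: M-Y = 14 → O
  i=10: L-J =  2 → C
  i=11: I-Q = 18 → S
  i=12: D-D =  0 → A
  i=13: J-P = 20 → U
  i=14: R-W = 21 → V
  i=15: E-Q = 14 → O
  i=16: A-Y =  2 → C
  i=17: S-A = 18 → S
  i=18: L-L =  0 → A
  i=19: N-T = 20 → U
  i=20: T-Y = 21 → V
  i=21: D-P = 14 → O
  i=22: E-C =  2 → C
  i=23: Q-Y = 18 → S
  i=24: P-P =  0 → A
  i=25: O-U = 20 → U
  i=26: J-O = 21 → V
  shifts repeat with period 6: AUVOCS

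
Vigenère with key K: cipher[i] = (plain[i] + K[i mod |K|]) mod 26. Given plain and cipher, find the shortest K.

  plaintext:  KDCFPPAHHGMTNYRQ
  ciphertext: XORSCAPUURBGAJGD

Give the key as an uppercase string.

  i= 0: X-K = 13 → N
  i= 1: O-D = 11 → L
  i= 2: R-C = 15 → P
  i= 3: S-F = 13 → N
  i= 4: C-P = 13 → N
  i= 5: A-P = 11 → L
  i= 6: P-A = 15 → P
  i= 7: U-H = 13 → N
  i= 8: U-H = 13 → N
  i= 9: R-G = 11 → L
  i=10: B-M = 15 → P
  i=11: G-T = 13 → N
  i=12: A-N = 13 → N
  i=13: J-Y = 11 → L
  i=14: G-R = 15 → P
  i=15: D-Q = 13 → N
  shifts repeat with period 4: NLPN

NLPN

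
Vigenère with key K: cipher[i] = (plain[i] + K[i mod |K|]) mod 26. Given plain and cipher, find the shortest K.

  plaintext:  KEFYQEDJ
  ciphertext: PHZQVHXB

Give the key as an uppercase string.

  i= 0: P-K =  5 → F
  i= 1: H-E =  3 → D
  i= 2: Z-F = 20 → U
  i= 3: Q-Y = 18 → S
  i= 4: V-Q =  5 → F
  i= 5: H-E =  3 → D
  i= 6: X-D = 20 → U
  i= 7: B-J = 18 → S
  shifts repeat with period 4: FDUS

FDUS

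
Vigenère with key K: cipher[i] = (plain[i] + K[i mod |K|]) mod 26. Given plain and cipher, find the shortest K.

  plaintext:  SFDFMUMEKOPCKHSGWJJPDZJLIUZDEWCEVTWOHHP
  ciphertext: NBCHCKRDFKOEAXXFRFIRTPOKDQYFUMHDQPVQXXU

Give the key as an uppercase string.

VWZCQQFZ

  i= 0: N-S = 21 → V
  i= 1: B-F = 22 → W
  i= 2: C-D = 25 → Z
  i= 3: H-F =  2 → C
  i= 4: C-M = 16 → Q
  i= 5: K-U = 16 → Q
  i= 6: R-M =  5 → F
  i= 7: D-E = 25 → Z
  i= 8: F-K = 21 → V
  i= 9: K-O = 22 → W
  i=10: O-P = 25 → Z
  i=11: E-C =  2 → C
  i=12: A-K = 16 → Q
  i=13: X-H = 16 → Q
  i=14: X-S =  5 → F
  i=15: F-G = 25 → Z
  i=16: R-W = 21 → V
  i=17: F-J = 22 → W
  i=18: I-J = 25 → Z
  i=19: R-P =  2 → C
  i=20: T-D = 16 → Q
  i=21: P-Z = 16 → Q
  i=22: O-J =  5 → F
  i=23: K-L = 25 → Z
  i=24: D-I = 21 → V
  i=25: Q-U = 22 → W
  i=26: Y-Z = 25 → Z
  i=27: F-D =  2 → C
  i=28: U-E = 16 → Q
  i=29: M-W = 16 → Q
  i=30: H-C =  5 → F
  i=31: D-E = 25 → Z
  i=32: Q-V = 21 → V
  i=33: P-T = 22 → W
  i=34: V-W = 25 → Z
  i=35: Q-O =  2 → C
  i=36: X-H = 16 → Q
  i=37: X-H = 16 → Q
  i=38: U-P =  5 → F
  shifts repeat with period 8: VWZCQQFZ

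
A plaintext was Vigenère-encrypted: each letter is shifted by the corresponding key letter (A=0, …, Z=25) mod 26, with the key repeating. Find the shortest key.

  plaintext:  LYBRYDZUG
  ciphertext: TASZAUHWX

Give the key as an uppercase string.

  i= 0: T-L =  8 → I
  i= 1: A-Y =  2 → C
  i= 2: S-B = 17 → R
  i= 3: Z-R =  8 → I
  i= 4: A-Y =  2 → C
  i= 5: U-D = 17 → R
  i= 6: H-Z =  8 → I
  i= 7: W-U =  2 → C
  i= 8: X-G = 17 → R
  shifts repeat with period 3: ICR

ICR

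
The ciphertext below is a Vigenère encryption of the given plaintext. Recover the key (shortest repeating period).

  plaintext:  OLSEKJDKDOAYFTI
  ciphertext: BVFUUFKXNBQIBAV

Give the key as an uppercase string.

NKNQKWH

  i= 0: B-O = 13 → N
  i= 1: V-L = 10 → K
  i= 2: F-S = 13 → N
  i= 3: U-E = 16 → Q
  i= 4: U-K = 10 → K
  i= 5: F-J = 22 → W
  i= 6: K-D =  7 → H
  i= 7: X-K = 13 → N
  i= 8: N-D = 10 → K
  i= 9: B-O = 13 → N
  i=10: Q-A = 16 → Q
  i=11: I-Y = 10 → K
  i=12: B-F = 22 → W
  i=13: A-T =  7 → H
  i=14: V-I = 13 → N
  shifts repeat with period 7: NKNQKWH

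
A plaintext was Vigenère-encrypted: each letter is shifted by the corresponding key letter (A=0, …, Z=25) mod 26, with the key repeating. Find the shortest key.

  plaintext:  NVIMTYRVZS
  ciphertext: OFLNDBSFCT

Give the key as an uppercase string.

BKD

  i= 0: O-N =  1 → B
  i= 1: F-V = 10 → K
  i= 2: L-I =  3 → D
  i= 3: N-M =  1 → B
  i= 4: D-T = 10 → K
  i= 5: B-Y =  3 → D
  i= 6: S-R =  1 → B
  i= 7: F-V = 10 → K
  i= 8: C-Z =  3 → D
  i= 9: T-S =  1 → B
  shifts repeat with period 3: BKD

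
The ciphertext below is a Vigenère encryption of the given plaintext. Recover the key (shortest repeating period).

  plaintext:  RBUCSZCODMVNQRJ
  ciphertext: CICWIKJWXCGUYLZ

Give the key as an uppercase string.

LHIUQ

  i= 0: C-R = 11 → L
  i= 1: I-B =  7 → H
  i= 2: C-U =  8 → I
  i= 3: W-C = 20 → U
  i= 4: I-S = 16 → Q
  i= 5: K-Z = 11 → L
  i= 6: J-C =  7 → H
  i= 7: W-O =  8 → I
  i= 8: X-D = 20 → U
  i= 9: C-M = 16 → Q
  i=10: G-V = 11 → L
  i=11: U-N =  7 → H
  i=12: Y-Q =  8 → I
  i=13: L-R = 20 → U
  i=14: Z-J = 16 → Q
  shifts repeat with period 5: LHIUQ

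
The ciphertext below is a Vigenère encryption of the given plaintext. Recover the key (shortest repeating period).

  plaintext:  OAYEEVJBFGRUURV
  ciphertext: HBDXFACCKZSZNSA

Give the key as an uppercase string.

TBF

  i= 0: H-O = 19 → T
  i= 1: B-A =  1 → B
  i= 2: D-Y =  5 → F
  i= 3: X-E = 19 → T
  i= 4: F-E =  1 → B
  i= 5: A-V =  5 → F
  i= 6: C-J = 19 → T
  i= 7: C-B =  1 → B
  i= 8: K-F =  5 → F
  i= 9: Z-G = 19 → T
  i=10: S-R =  1 → B
  i=11: Z-U =  5 → F
  i=12: N-U = 19 → T
  i=13: S-R =  1 → B
  i=14: A-V =  5 → F
  shifts repeat with period 3: TBF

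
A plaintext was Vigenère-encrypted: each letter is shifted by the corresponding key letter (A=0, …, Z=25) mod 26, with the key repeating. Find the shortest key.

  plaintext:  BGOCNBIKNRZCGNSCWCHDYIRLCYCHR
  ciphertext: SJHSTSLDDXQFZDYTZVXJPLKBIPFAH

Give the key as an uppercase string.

  i= 0: S-B = 17 → R
  i= 1: J-G =  3 → D
  i= 2: H-O = 19 → T
  i= 3: S-C = 16 → Q
  i= 4: T-N =  6 → G
  i= 5: S-B = 17 → R
  i= 6: L-I =  3 → D
  i= 7: D-K = 19 → T
  i= 8: D-N = 16 → Q
  i= 9: X-R =  6 → G
  i=10: Q-Z = 17 → R
  i=11: F-C =  3 → D
  i=12: Z-G = 19 → T
  i=13: D-N = 16 → Q
  i=14: Y-S =  6 → G
  i=15: T-C = 17 → R
  i=16: Z-W =  3 → D
  i=17: V-C = 19 → T
  i=18: X-H = 16 → Q
  i=19: J-D =  6 → G
  i=20: P-Y = 17 → R
  i=21: L-I =  3 → D
  i=22: K-R = 19 → T
  i=23: B-L = 16 → Q
  i=24: I-C =  6 → G
  i=25: P-Y = 17 → R
  i=26: F-C =  3 → D
  i=27: A-H = 19 → T
  i=28: H-R = 16 → Q
  shifts repeat with period 5: RDTQG

RDTQG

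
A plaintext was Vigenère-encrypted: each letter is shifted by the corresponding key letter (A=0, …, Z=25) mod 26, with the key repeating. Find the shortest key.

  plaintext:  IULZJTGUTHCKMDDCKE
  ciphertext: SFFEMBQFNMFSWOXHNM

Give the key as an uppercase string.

KLUFDI

  i= 0: S-I = 10 → K
  i= 1: F-U = 11 → L
  i= 2: F-L = 20 → U
  i= 3: E-Z =  5 → F
  i= 4: M-J =  3 → D
  i= 5: B-T =  8 → I
  i= 6: Q-G = 10 → K
  i= 7: F-U = 11 → L
  i= 8: N-T = 20 → U
  i= 9: M-H =  5 → F
  i=10: F-C =  3 → D
  i=11: S-K =  8 → I
  i=12: W-M = 10 → K
  i=13: O-D = 11 → L
  i=14: X-D = 20 → U
  i=15: H-C =  5 → F
  i=16: N-K =  3 → D
  i=17: M-E =  8 → I
  shifts repeat with period 6: KLUFDI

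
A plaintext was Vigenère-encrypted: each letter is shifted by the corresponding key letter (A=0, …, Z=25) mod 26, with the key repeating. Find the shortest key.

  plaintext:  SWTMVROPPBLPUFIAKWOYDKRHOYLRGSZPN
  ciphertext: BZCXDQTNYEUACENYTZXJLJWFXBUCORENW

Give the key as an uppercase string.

  i= 0: B-S =  9 → J
  i= 1: Z-W =  3 → D
  i= 2: C-T =  9 → J
  i= 3: X-M = 11 → L
  i= 4: D-V =  8 → I
  i= 5: Q-R = 25 → Z
  i= 6: T-O =  5 → F
  i= 7: N-P = 24 → Y
  i= 8: Y-P =  9 → J
  i= 9: E-B =  3 → D
  i=10: U-L =  9 → J
  i=11: A-P = 11 → L
  i=12: C-U =  8 → I
  i=13: E-F = 25 → Z
  i=14: N-I =  5 → F
  i=15: Y-A = 24 → Y
  i=16: T-K =  9 → J
  i=17: Z-W =  3 → D
  i=18: X-O =  9 → J
  i=19: J-Y = 11 → L
  i=20: L-D =  8 → I
  i=21: J-K = 25 → Z
  i=22: W-R =  5 → F
  i=23: F-H = 24 → Y
  i=24: X-O =  9 → J
  i=25: B-Y =  3 → D
  i=26: U-L =  9 → J
  i=27: C-R = 11 → L
  i=28: O-G =  8 → I
  i=29: R-S = 25 → Z
  i=30: E-Z =  5 → F
  i=31: N-P = 24 → Y
  i=32: W-N =  9 → J
  shifts repeat with period 8: JDJLIZFY

JDJLIZFY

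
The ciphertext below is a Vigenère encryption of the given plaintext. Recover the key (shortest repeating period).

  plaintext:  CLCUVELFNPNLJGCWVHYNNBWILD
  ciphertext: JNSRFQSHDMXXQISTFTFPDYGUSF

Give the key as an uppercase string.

  i= 0: J-C =  7 → H
  i= 1: N-L =  2 → C
  i= 2: S-C = 16 → Q
  i= 3: R-U = 23 → X
  i= 4: F-V = 10 → K
  i= 5: Q-E = 12 → M
  i= 6: S-L =  7 → H
  i= 7: H-F =  2 → C
  i= 8: D-N = 16 → Q
  i= 9: M-P = 23 → X
  i=10: X-N = 10 → K
  i=11: X-L = 12 → M
  i=12: Q-J =  7 → H
  i=13: I-G =  2 → C
  i=14: S-C = 16 → Q
  i=15: T-W = 23 → X
  i=16: F-V = 10 → K
  i=17: T-H = 12 → M
  i=18: F-Y =  7 → H
  i=19: P-N =  2 → C
  i=20: D-N = 16 → Q
  i=21: Y-B = 23 → X
  i=22: G-W = 10 → K
  i=23: U-I = 12 → M
  i=24: S-L =  7 → H
  i=25: F-D =  2 → C
  shifts repeat with period 6: HCQXKM

HCQXKM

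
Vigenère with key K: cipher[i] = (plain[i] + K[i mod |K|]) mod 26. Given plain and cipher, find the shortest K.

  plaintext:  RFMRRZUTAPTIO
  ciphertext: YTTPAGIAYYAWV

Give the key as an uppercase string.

  i= 0: Y-R =  7 → H
  i= 1: T-F = 14 → O
  i= 2: T-M =  7 → H
  i= 3: P-R = 24 → Y
  i= 4: A-R =  9 → J
  i= 5: G-Z =  7 → H
  i= 6: I-U = 14 → O
  i= 7: A-T =  7 → H
  i= 8: Y-A = 24 → Y
  i= 9: Y-P =  9 → J
  i=10: A-T =  7 → H
  i=11: W-I = 14 → O
  i=12: V-O =  7 → H
  shifts repeat with period 5: HOHYJ

HOHYJ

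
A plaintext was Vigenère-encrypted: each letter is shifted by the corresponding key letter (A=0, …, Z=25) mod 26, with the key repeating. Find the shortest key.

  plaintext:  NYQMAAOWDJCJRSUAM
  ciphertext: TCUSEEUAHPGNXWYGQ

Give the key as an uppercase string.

GEE

  i= 0: T-N =  6 → G
  i= 1: C-Y =  4 → E
  i= 2: U-Q =  4 → E
  i= 3: S-M =  6 → G
  i= 4: E-A =  4 → E
  i= 5: E-A =  4 → E
  i= 6: U-O =  6 → G
  i= 7: A-W =  4 → E
  i= 8: H-D =  4 → E
  i= 9: P-J =  6 → G
  i=10: G-C =  4 → E
  i=11: N-J =  4 → E
  i=12: X-R =  6 → G
  i=13: W-S =  4 → E
  i=14: Y-U =  4 → E
  i=15: G-A =  6 → G
  i=16: Q-M =  4 → E
  shifts repeat with period 3: GEE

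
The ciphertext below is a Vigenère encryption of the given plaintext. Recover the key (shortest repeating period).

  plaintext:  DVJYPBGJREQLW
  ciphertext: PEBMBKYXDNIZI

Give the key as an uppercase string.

MJSO

  i= 0: P-D = 12 → M
  i= 1: E-V =  9 → J
  i= 2: B-J = 18 → S
  i= 3: M-Y = 14 → O
  i= 4: B-P = 12 → M
  i= 5: K-B =  9 → J
  i= 6: Y-G = 18 → S
  i= 7: X-J = 14 → O
  i= 8: D-R = 12 → M
  i= 9: N-E =  9 → J
  i=10: I-Q = 18 → S
  i=11: Z-L = 14 → O
  i=12: I-W = 12 → M
  shifts repeat with period 4: MJSO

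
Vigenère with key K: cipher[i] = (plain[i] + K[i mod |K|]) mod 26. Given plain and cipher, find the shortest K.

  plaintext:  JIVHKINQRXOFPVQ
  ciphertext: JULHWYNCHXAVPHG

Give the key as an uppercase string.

AMQ

  i= 0: J-J =  0 → A
  i= 1: U-I = 12 → M
  i= 2: L-V = 16 → Q
  i= 3: H-H =  0 → A
  i= 4: W-K = 12 → M
  i= 5: Y-I = 16 → Q
  i= 6: N-N =  0 → A
  i= 7: C-Q = 12 → M
  i= 8: H-R = 16 → Q
  i= 9: X-X =  0 → A
  i=10: A-O = 12 → M
  i=11: V-F = 16 → Q
  i=12: P-P =  0 → A
  i=13: H-V = 12 → M
  i=14: G-Q = 16 → Q
  shifts repeat with period 3: AMQ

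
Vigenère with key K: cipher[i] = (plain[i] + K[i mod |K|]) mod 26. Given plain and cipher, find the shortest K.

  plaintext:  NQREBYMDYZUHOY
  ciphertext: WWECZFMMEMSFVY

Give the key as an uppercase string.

  i= 0: W-N =  9 → J
  i= 1: W-Q =  6 → G
  i= 2: E-R = 13 → N
  i= 3: C-E = 24 → Y
  i= 4: Z-B = 24 → Y
  i= 5: F-Y =  7 → H
  i= 6: M-M =  0 → A
  i= 7: M-D =  9 → J
  i= 8: E-Y =  6 → G
  i= 9: M-Z = 13 → N
  i=10: S-U = 24 → Y
  i=11: F-H = 24 → Y
  i=12: V-O =  7 → H
  i=13: Y-Y =  0 → A
  shifts repeat with period 7: JGNYYHA

JGNYYHA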